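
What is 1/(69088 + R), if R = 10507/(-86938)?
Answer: 86938/6006362037 ≈ 1.4474e-5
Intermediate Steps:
R = -10507/86938 (R = 10507*(-1/86938) = -10507/86938 ≈ -0.12086)
1/(69088 + R) = 1/(69088 - 10507/86938) = 1/(6006362037/86938) = 86938/6006362037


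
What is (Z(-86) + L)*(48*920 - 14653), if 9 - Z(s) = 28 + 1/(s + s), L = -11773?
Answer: -59846776061/172 ≈ -3.4795e+8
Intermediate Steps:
Z(s) = -19 - 1/(2*s) (Z(s) = 9 - (28 + 1/(s + s)) = 9 - (28 + 1/(2*s)) = 9 + (-28 - 1/(2*s)) = -19 - 1/(2*s))
(Z(-86) + L)*(48*920 - 14653) = ((-19 - ½/(-86)) - 11773)*(48*920 - 14653) = ((-19 - ½*(-1/86)) - 11773)*(44160 - 14653) = ((-19 + 1/172) - 11773)*29507 = (-3267/172 - 11773)*29507 = -2028223/172*29507 = -59846776061/172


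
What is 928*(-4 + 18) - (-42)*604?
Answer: 38360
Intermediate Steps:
928*(-4 + 18) - (-42)*604 = 928*14 - 1*(-25368) = 12992 + 25368 = 38360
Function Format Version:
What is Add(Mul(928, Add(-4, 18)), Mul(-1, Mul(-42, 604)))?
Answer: 38360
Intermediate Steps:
Add(Mul(928, Add(-4, 18)), Mul(-1, Mul(-42, 604))) = Add(Mul(928, 14), Mul(-1, -25368)) = Add(12992, 25368) = 38360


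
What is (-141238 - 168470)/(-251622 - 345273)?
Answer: 103236/198965 ≈ 0.51887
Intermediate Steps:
(-141238 - 168470)/(-251622 - 345273) = -309708/(-596895) = -309708*(-1/596895) = 103236/198965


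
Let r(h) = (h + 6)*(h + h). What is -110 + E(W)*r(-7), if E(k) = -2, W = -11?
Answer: -138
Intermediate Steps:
r(h) = 2*h*(6 + h) (r(h) = (6 + h)*(2*h) = 2*h*(6 + h))
-110 + E(W)*r(-7) = -110 - 4*(-7)*(6 - 7) = -110 - 4*(-7)*(-1) = -110 - 2*14 = -110 - 28 = -138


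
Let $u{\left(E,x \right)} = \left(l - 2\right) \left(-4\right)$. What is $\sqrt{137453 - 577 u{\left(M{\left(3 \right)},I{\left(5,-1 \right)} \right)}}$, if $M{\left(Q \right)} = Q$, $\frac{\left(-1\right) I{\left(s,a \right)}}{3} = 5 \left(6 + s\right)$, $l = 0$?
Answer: $\sqrt{132837} \approx 364.47$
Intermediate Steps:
$I{\left(s,a \right)} = -90 - 15 s$ ($I{\left(s,a \right)} = - 3 \cdot 5 \left(6 + s\right) = - 3 \left(30 + 5 s\right) = -90 - 15 s$)
$u{\left(E,x \right)} = 8$ ($u{\left(E,x \right)} = \left(0 - 2\right) \left(-4\right) = \left(-2\right) \left(-4\right) = 8$)
$\sqrt{137453 - 577 u{\left(M{\left(3 \right)},I{\left(5,-1 \right)} \right)}} = \sqrt{137453 - 4616} = \sqrt{132837}$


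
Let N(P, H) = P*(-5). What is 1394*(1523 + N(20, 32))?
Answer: 1983662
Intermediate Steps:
N(P, H) = -5*P
1394*(1523 + N(20, 32)) = 1394*(1523 - 5*20) = 1394*(1523 - 100) = 1394*1423 = 1983662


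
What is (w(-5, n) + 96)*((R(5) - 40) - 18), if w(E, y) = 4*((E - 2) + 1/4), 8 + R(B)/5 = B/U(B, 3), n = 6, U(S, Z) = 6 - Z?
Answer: -6187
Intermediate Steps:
R(B) = -40 + 5*B/3 (R(B) = -40 + 5*(B/(6 - 1*3)) = -40 + 5*(B/(6 - 3)) = -40 + 5*(B/3) = -40 + 5*B/3)
w(E, y) = -7 + 4*E (w(E, y) = 4*((-2 + E) + ¼) = 4*(-7/4 + E) = -7 + 4*E)
(w(-5, n) + 96)*((R(5) - 40) - 18) = ((-7 + 4*(-5)) + 96)*(((-40 + (5/3)*5) - 40) - 18) = ((-7 - 20) + 96)*(((-40 + 25/3) - 40) - 18) = (-27 + 96)*((-95/3 - 40) - 18) = 69*(-215/3 - 18) = 69*(-269/3) = -6187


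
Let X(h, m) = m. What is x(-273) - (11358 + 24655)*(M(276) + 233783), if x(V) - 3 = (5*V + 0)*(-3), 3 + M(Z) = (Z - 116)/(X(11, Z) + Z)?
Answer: -580919658158/69 ≈ -8.4191e+9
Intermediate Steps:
M(Z) = -3 + (-116 + Z)/(2*Z) (M(Z) = -3 + (Z - 116)/(Z + Z) = -3 + (-116 + Z)/((2*Z)) = -3 + (-116 + Z)*(1/(2*Z)) = -3 + (-116 + Z)/(2*Z))
x(V) = 3 - 15*V (x(V) = 3 + (5*V + 0)*(-3) = 3 + (5*V)*(-3) = 3 - 15*V)
x(-273) - (11358 + 24655)*(M(276) + 233783) = (3 - 15*(-273)) - (11358 + 24655)*((-5/2 - 58/276) + 233783) = (3 + 4095) - 36013*((-5/2 - 58*1/276) + 233783) = 4098 - 36013*((-5/2 - 29/138) + 233783) = 4098 - 36013*(-187/69 + 233783) = 4098 - 36013*16130840/69 = 4098 - 1*580919940920/69 = 4098 - 580919940920/69 = -580919658158/69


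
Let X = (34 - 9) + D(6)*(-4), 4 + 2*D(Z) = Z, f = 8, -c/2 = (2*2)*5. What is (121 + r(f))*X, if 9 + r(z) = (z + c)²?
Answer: 23856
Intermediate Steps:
c = -40 (c = -2*2*2*5 = -8*5 = -2*20 = -40)
D(Z) = -2 + Z/2
r(z) = -9 + (-40 + z)² (r(z) = -9 + (z - 40)² = -9 + (-40 + z)²)
X = 21 (X = (34 - 9) + (-2 + (½)*6)*(-4) = 25 + (-2 + 3)*(-4) = 25 + 1*(-4) = 25 - 4 = 21)
(121 + r(f))*X = (121 + (-9 + (-40 + 8)²))*21 = (121 + (-9 + (-32)²))*21 = (121 + (-9 + 1024))*21 = (121 + 1015)*21 = 1136*21 = 23856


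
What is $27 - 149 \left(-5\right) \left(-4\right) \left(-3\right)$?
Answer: $8967$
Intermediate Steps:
$27 - 149 \left(-5\right) \left(-4\right) \left(-3\right) = 27 - 149 \cdot 20 \left(-3\right) = 27 - -8940 = 27 + 8940 = 8967$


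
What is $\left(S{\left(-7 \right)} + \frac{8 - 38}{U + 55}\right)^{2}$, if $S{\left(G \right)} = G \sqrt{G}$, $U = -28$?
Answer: $- \frac{27683}{81} + \frac{140 i \sqrt{7}}{9} \approx -341.77 + 41.156 i$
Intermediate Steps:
$S{\left(G \right)} = G^{\frac{3}{2}}$
$\left(S{\left(-7 \right)} + \frac{8 - 38}{U + 55}\right)^{2} = \left(\left(-7\right)^{\frac{3}{2}} + \frac{8 - 38}{-28 + 55}\right)^{2} = \left(- 7 i \sqrt{7} - \frac{30}{27}\right)^{2} = \left(- 7 i \sqrt{7} - \frac{10}{9}\right)^{2} = \left(- \frac{10}{9} - 7 i \sqrt{7}\right)^{2}$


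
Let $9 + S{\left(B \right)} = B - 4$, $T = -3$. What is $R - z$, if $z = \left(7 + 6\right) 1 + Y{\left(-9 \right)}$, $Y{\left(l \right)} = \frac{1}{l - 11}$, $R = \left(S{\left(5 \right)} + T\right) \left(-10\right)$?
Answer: $\frac{1941}{20} \approx 97.05$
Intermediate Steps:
$S{\left(B \right)} = -13 + B$ ($S{\left(B \right)} = -9 + \left(B - 4\right) = -9 + \left(-4 + B\right) = -13 + B$)
$R = 110$ ($R = \left(\left(-13 + 5\right) - 3\right) \left(-10\right) = \left(-8 - 3\right) \left(-10\right) = \left(-11\right) \left(-10\right) = 110$)
$Y{\left(l \right)} = \frac{1}{-11 + l}$
$z = \frac{259}{20}$ ($z = \left(7 + 6\right) 1 + \frac{1}{-11 - 9} = 13 \cdot 1 + \frac{1}{-20} = 13 - \frac{1}{20} = \frac{259}{20} \approx 12.95$)
$R - z = 110 - \frac{259}{20} = \frac{1941}{20}$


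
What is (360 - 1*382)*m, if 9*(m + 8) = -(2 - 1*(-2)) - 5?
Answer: 198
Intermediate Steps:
m = -9 (m = -8 + (-(2 - 1*(-2)) - 5)/9 = -8 + (-(2 + 2) - 5)/9 = -8 + (-1*4 - 5)/9 = -8 + (-4 - 5)/9 = -8 + (⅑)*(-9) = -8 - 1 = -9)
(360 - 1*382)*m = (360 - 1*382)*(-9) = (360 - 382)*(-9) = -22*(-9) = 198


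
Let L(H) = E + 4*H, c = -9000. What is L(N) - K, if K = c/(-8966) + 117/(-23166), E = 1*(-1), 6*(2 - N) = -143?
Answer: 89948029/887634 ≈ 101.33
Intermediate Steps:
N = 155/6 (N = 2 - ⅙*(-143) = 2 + 143/6 = 155/6 ≈ 25.833)
E = -1
L(H) = -1 + 4*H
K = 886517/887634 (K = -9000/(-8966) + 117/(-23166) = -9000*(-1/8966) + 117*(-1/23166) = 4500/4483 - 1/198 = 886517/887634 ≈ 0.99874)
L(N) - K = (-1 + 4*(155/6)) - 1*886517/887634 = (-1 + 310/3) - 886517/887634 = 307/3 - 886517/887634 = 89948029/887634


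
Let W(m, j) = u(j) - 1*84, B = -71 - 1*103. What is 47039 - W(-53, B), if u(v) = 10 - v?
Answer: 46939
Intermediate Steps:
B = -174 (B = -71 - 103 = -174)
W(m, j) = -74 - j (W(m, j) = (10 - j) - 1*84 = (10 - j) - 84 = -74 - j)
47039 - W(-53, B) = 47039 - (-74 - 1*(-174)) = 47039 - (-74 + 174) = 47039 - 1*100 = 47039 - 100 = 46939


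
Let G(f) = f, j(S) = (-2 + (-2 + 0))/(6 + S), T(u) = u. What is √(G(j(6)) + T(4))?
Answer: √33/3 ≈ 1.9149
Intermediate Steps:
j(S) = -4/(6 + S) (j(S) = (-2 - 2)/(6 + S) = -4/(6 + S))
√(G(j(6)) + T(4)) = √(-4/(6 + 6) + 4) = √(-4/12 + 4) = √(-4*1/12 + 4) = √(-⅓ + 4) = √(11/3) = √33/3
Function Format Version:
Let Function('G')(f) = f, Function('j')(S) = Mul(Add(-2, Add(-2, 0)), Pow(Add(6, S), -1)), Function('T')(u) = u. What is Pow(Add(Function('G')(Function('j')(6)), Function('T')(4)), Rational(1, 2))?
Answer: Mul(Rational(1, 3), Pow(33, Rational(1, 2))) ≈ 1.9149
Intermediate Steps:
Function('j')(S) = Mul(-4, Pow(Add(6, S), -1)) (Function('j')(S) = Mul(Add(-2, -2), Pow(Add(6, S), -1)) = Mul(-4, Pow(Add(6, S), -1)))
Pow(Add(Function('G')(Function('j')(6)), Function('T')(4)), Rational(1, 2)) = Pow(Add(Mul(-4, Pow(Add(6, 6), -1)), 4), Rational(1, 2)) = Pow(Add(Mul(-4, Pow(12, -1)), 4), Rational(1, 2)) = Pow(Add(Mul(-4, Rational(1, 12)), 4), Rational(1, 2)) = Pow(Add(Rational(-1, 3), 4), Rational(1, 2)) = Pow(Rational(11, 3), Rational(1, 2)) = Mul(Rational(1, 3), Pow(33, Rational(1, 2)))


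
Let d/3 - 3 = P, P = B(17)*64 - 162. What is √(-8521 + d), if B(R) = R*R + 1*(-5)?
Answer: √45530 ≈ 213.38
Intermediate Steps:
B(R) = -5 + R² (B(R) = R² - 5 = -5 + R²)
P = 18014 (P = (-5 + 17²)*64 - 162 = (-5 + 289)*64 - 162 = 284*64 - 162 = 18176 - 162 = 18014)
d = 54051 (d = 9 + 3*18014 = 9 + 54042 = 54051)
√(-8521 + d) = √(-8521 + 54051) = √45530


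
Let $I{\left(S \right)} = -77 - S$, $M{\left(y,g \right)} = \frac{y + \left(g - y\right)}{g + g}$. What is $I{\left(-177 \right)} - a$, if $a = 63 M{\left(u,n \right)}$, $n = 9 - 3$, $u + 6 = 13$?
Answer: $\frac{137}{2} \approx 68.5$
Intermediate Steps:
$u = 7$ ($u = -6 + 13 = 7$)
$n = 6$
$M{\left(y,g \right)} = \frac{1}{2}$ ($M{\left(y,g \right)} = \frac{g}{2 g} = g \frac{1}{2 g} = \frac{1}{2}$)
$a = \frac{63}{2}$ ($a = 63 \cdot \frac{1}{2} = \frac{63}{2} \approx 31.5$)
$I{\left(-177 \right)} - a = \left(-77 - -177\right) - \frac{63}{2} = \left(-77 + 177\right) - \frac{63}{2} = 100 - \frac{63}{2} = \frac{137}{2}$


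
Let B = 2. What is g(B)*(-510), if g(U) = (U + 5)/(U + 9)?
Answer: -3570/11 ≈ -324.55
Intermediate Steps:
g(U) = (5 + U)/(9 + U)
g(B)*(-510) = ((5 + 2)/(9 + 2))*(-510) = (7/11)*(-510) = -3570/11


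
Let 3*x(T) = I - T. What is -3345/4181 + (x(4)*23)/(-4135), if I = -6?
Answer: -8106619/10373061 ≈ -0.78151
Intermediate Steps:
x(T) = -2 - T/3 (x(T) = (-6 - T)/3 = -2 - T/3)
-3345/4181 + (x(4)*23)/(-4135) = -3345/4181 + ((-2 - ⅓*4)*23)/(-4135) = -3345*1/4181 + ((-2 - 4/3)*23)*(-1/4135) = -3345/4181 - 10/3*23*(-1/4135) = -3345/4181 - 230/3*(-1/4135) = -3345/4181 + 46/2481 = -8106619/10373061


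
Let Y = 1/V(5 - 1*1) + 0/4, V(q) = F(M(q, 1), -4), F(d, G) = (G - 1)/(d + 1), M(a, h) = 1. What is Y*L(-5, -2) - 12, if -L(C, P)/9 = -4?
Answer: -132/5 ≈ -26.400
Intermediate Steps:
L(C, P) = 36 (L(C, P) = -9*(-4) = 36)
F(d, G) = (-1 + G)/(1 + d)
V(q) = -5/2 (V(q) = (-1 - 4)/(1 + 1) = -5/2)
Y = -⅖ (Y = 1/(-5/2) + 0/4 = 1*(-⅖) + 0*(¼) = -⅖ + 0 = -⅖ ≈ -0.40000)
Y*L(-5, -2) - 12 = -⅖*36 - 12 = -72/5 - 12 = -132/5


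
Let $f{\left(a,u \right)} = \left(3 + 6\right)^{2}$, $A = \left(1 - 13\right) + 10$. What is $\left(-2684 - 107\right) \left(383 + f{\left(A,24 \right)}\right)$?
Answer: $-1295024$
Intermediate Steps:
$A = -2$ ($A = -12 + 10 = -2$)
$f{\left(a,u \right)} = 81$ ($f{\left(a,u \right)} = 9^{2} = 81$)
$\left(-2684 - 107\right) \left(383 + f{\left(A,24 \right)}\right) = \left(-2684 - 107\right) \left(383 + 81\right) = \left(-2791\right) 464 = -1295024$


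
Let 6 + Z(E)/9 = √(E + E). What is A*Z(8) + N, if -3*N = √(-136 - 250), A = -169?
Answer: 3042 - I*√386/3 ≈ 3042.0 - 6.549*I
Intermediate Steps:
N = -I*√386/3 (N = -√(-136 - 250)/3 = -I*√386/3 ≈ -6.549*I)
Z(E) = -54 + 9*√2*√E (Z(E) = -54 + 9*√(E + E) = -54 + 9*√(2*E) = -54 + 9*(√2*√E) = -54 + 9*√2*√E)
A*Z(8) + N = -169*(-54 + 9*√2*√8) - I*√386/3 = -169*(-54 + 9*√2*(2*√2)) - I*√386/3 = -169*(-54 + 36) - I*√386/3 = -169*(-18) - I*√386/3 = 3042 - I*√386/3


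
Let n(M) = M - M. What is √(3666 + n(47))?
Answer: √3666 ≈ 60.547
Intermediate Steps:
n(M) = 0
√(3666 + n(47)) = √(3666 + 0) = √3666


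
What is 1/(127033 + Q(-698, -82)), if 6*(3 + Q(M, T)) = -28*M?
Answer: 3/390862 ≈ 7.6753e-6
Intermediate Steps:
Q(M, T) = -3 - 14*M/3 (Q(M, T) = -3 + (-28*M)/6 = -3 - 14*M/3)
1/(127033 + Q(-698, -82)) = 1/(127033 + (-3 - 14/3*(-698))) = 1/(127033 + (-3 + 9772/3)) = 1/(127033 + 9763/3) = 1/(390862/3) = 3/390862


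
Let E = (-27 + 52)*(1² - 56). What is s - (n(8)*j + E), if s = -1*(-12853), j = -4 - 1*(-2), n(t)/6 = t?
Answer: 14324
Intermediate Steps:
n(t) = 6*t
j = -2 (j = -4 + 2 = -2)
E = -1375 (E = 25*(1 - 56) = 25*(-55) = -1375)
s = 12853
s - (n(8)*j + E) = 12853 - ((6*8)*(-2) - 1375) = 12853 - (48*(-2) - 1375) = 12853 - (-96 - 1375) = 12853 - 1*(-1471) = 12853 + 1471 = 14324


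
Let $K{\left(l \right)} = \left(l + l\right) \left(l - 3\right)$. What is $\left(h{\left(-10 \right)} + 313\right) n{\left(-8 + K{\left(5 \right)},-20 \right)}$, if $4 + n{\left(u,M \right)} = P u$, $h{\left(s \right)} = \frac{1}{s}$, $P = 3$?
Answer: $\frac{50064}{5} \approx 10013.0$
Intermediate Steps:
$K{\left(l \right)} = 2 l \left(-3 + l\right)$
$n{\left(u,M \right)} = -4 + 3 u$
$\left(h{\left(-10 \right)} + 313\right) n{\left(-8 + K{\left(5 \right)},-20 \right)} = \left(\frac{1}{-10} + 313\right) \left(-4 + 3 \left(-8 + 2 \cdot 5 \left(-3 + 5\right)\right)\right) = \left(- \frac{1}{10} + 313\right) \left(-4 + 3 \left(-8 + 2 \cdot 5 \cdot 2\right)\right) = \frac{3129 \left(-4 + 3 \left(-8 + 20\right)\right)}{10} = \frac{3129 \left(-4 + 3 \cdot 12\right)}{10} = \frac{3129 \left(-4 + 36\right)}{10} = \frac{3129}{10} \cdot 32 = \frac{50064}{5}$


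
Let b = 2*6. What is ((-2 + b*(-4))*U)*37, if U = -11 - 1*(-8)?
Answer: 5550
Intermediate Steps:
U = -3 (U = -11 + 8 = -3)
b = 12
((-2 + b*(-4))*U)*37 = ((-2 + 12*(-4))*(-3))*37 = ((-2 - 48)*(-3))*37 = -50*(-3)*37 = 150*37 = 5550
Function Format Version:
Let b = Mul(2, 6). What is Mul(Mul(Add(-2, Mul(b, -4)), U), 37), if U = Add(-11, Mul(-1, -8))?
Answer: 5550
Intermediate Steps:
U = -3 (U = Add(-11, 8) = -3)
b = 12
Mul(Mul(Add(-2, Mul(b, -4)), U), 37) = Mul(Mul(Add(-2, Mul(12, -4)), -3), 37) = Mul(Mul(Add(-2, -48), -3), 37) = Mul(Mul(-50, -3), 37) = Mul(150, 37) = 5550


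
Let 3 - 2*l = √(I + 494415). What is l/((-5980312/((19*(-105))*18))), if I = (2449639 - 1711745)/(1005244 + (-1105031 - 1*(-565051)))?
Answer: 53865/5980312 - 1995*√82582291604986/8587728032 ≈ -2.1021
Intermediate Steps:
I = 368947/232632 (I = 737894/(1005244 + (-1105031 + 565051)) = 737894/(1005244 - 539980) = 737894/465264 = 737894*(1/465264) = 368947/232632 ≈ 1.5860)
l = 3/2 - √82582291604986/25848 (l = 3/2 - √(368947/232632 + 494415)/2 = 3/2 - √82582291604986/25848 ≈ -350.07)
l/((-5980312/((19*(-105))*18))) = (3/2 - √82582291604986/25848)/((-5980312/((19*(-105))*18))) = (3/2 - √82582291604986/25848)/((-5980312/((-1995*18)))) = (3/2 - √82582291604986/25848)/((-5980312/(-35910))) = (3/2 - √82582291604986/25848)/((-5980312*(-1/35910))) = (3/2 - √82582291604986/25848)/(2990156/17955) = (3/2 - √82582291604986/25848)*(17955/2990156) = 53865/5980312 - 1995*√82582291604986/8587728032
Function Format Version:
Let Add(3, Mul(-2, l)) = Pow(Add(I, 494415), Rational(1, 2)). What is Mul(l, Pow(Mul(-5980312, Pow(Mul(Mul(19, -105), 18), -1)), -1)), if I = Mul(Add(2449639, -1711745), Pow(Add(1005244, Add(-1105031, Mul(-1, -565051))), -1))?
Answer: Add(Rational(53865, 5980312), Mul(Rational(-1995, 8587728032), Pow(82582291604986, Rational(1, 2)))) ≈ -2.1021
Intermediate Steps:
I = Rational(368947, 232632) (I = Mul(737894, Pow(Add(1005244, Add(-1105031, 565051)), -1)) = Mul(737894, Pow(Add(1005244, -539980), -1)) = Mul(737894, Pow(465264, -1)) = Mul(737894, Rational(1, 465264)) = Rational(368947, 232632) ≈ 1.5860)
l = Add(Rational(3, 2), Mul(Rational(-1, 25848), Pow(82582291604986, Rational(1, 2)))) (l = Add(Rational(3, 2), Mul(Rational(-1, 2), Pow(Add(Rational(368947, 232632), 494415), Rational(1, 2)))) = Add(Rational(3, 2), Mul(Rational(-1, 2), Pow(Rational(115017119227, 232632), Rational(1, 2)))) = Add(Rational(3, 2), Mul(Rational(-1, 2), Mul(Rational(1, 12924), Pow(82582291604986, Rational(1, 2))))) = Add(Rational(3, 2), Mul(Rational(-1, 25848), Pow(82582291604986, Rational(1, 2)))) ≈ -350.07)
Mul(l, Pow(Mul(-5980312, Pow(Mul(Mul(19, -105), 18), -1)), -1)) = Mul(Add(Rational(3, 2), Mul(Rational(-1, 25848), Pow(82582291604986, Rational(1, 2)))), Pow(Mul(-5980312, Pow(Mul(Mul(19, -105), 18), -1)), -1)) = Mul(Add(Rational(3, 2), Mul(Rational(-1, 25848), Pow(82582291604986, Rational(1, 2)))), Pow(Mul(-5980312, Pow(Mul(-1995, 18), -1)), -1)) = Mul(Add(Rational(3, 2), Mul(Rational(-1, 25848), Pow(82582291604986, Rational(1, 2)))), Pow(Mul(-5980312, Pow(-35910, -1)), -1)) = Mul(Add(Rational(3, 2), Mul(Rational(-1, 25848), Pow(82582291604986, Rational(1, 2)))), Pow(Mul(-5980312, Rational(-1, 35910)), -1)) = Mul(Add(Rational(3, 2), Mul(Rational(-1, 25848), Pow(82582291604986, Rational(1, 2)))), Pow(Rational(2990156, 17955), -1)) = Mul(Add(Rational(3, 2), Mul(Rational(-1, 25848), Pow(82582291604986, Rational(1, 2)))), Rational(17955, 2990156)) = Add(Rational(53865, 5980312), Mul(Rational(-1995, 8587728032), Pow(82582291604986, Rational(1, 2))))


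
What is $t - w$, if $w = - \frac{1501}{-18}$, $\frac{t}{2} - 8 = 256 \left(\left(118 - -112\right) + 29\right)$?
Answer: $\frac{2385731}{18} \approx 1.3254 \cdot 10^{5}$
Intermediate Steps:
$t = 132624$ ($t = 16 + 2 \cdot 256 \left(\left(118 - -112\right) + 29\right) = 16 + 2 \cdot 256 \left(\left(118 + 112\right) + 29\right) = 16 + 2 \cdot 256 \left(230 + 29\right) = 16 + 2 \cdot 256 \cdot 259 = 16 + 2 \cdot 66304 = 16 + 132608 = 132624$)
$w = \frac{1501}{18}$ ($w = \left(-1501\right) \left(- \frac{1}{18}\right) = \frac{1501}{18} \approx 83.389$)
$t - w = 132624 - \frac{1501}{18} = \frac{2385731}{18}$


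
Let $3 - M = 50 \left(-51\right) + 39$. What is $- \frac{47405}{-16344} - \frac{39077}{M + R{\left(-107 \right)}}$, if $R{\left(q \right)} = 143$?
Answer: $- \frac{512719403}{43426008} \approx -11.807$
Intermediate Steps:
$M = 2514$ ($M = 3 - \left(50 \left(-51\right) + 39\right) = 3 - \left(-2550 + 39\right) = 3 - -2511 = 3 + 2511 = 2514$)
$- \frac{47405}{-16344} - \frac{39077}{M + R{\left(-107 \right)}} = - \frac{47405}{-16344} - \frac{39077}{2514 + 143} = \left(-47405\right) \left(- \frac{1}{16344}\right) - \frac{39077}{2657} = \frac{47405}{16344} - \frac{39077}{2657} = - \frac{512719403}{43426008}$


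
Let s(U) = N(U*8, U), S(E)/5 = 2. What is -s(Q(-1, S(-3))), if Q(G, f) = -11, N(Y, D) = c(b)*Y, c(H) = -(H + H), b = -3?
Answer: 528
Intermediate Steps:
S(E) = 10 (S(E) = 5*2 = 10)
c(H) = -2*H
N(Y, D) = 6*Y (N(Y, D) = (-2*(-3))*Y = 6*Y)
s(U) = 48*U (s(U) = 6*(U*8) = 6*(8*U) = 48*U)
-s(Q(-1, S(-3))) = -48*(-11) = -1*(-528) = 528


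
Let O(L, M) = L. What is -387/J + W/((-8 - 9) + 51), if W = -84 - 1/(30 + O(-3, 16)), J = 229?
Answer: -874867/210222 ≈ -4.1616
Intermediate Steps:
W = -2269/27 (W = -84 - 1/(30 - 3) = -84 - 1/27 = -2269/27 ≈ -84.037)
-387/J + W/((-8 - 9) + 51) = -387/229 - 2269/(27*((-8 - 9) + 51)) = -387*1/229 - 2269/(27*(-17 + 51)) = -387/229 - 2269/27/34 = -387/229 - 2269/27*1/34 = -387/229 - 2269/918 = -874867/210222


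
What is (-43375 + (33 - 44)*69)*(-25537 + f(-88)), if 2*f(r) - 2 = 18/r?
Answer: 49588454859/44 ≈ 1.1270e+9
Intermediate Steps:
f(r) = 1 + 9/r (f(r) = 1 + (18/r)/2 = 1 + 9/r)
(-43375 + (33 - 44)*69)*(-25537 + f(-88)) = (-43375 + (33 - 44)*69)*(-25537 + (9 - 88)/(-88)) = (-43375 - 11*69)*(-25537 - 1/88*(-79)) = (-43375 - 759)*(-25537 + 79/88) = -44134*(-2247177/88) = 49588454859/44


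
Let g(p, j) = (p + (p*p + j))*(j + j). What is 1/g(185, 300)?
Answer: 1/20826000 ≈ 4.8017e-8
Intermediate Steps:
g(p, j) = 2*j*(j + p + p²) (g(p, j) = (p + (p² + j))*(2*j) = (p + (j + p²))*(2*j) = (j + p + p²)*(2*j) = 2*j*(j + p + p²))
1/g(185, 300) = 1/(2*300*(300 + 185 + 185²)) = 1/(2*300*(300 + 185 + 34225)) = 1/(2*300*34710) = 1/20826000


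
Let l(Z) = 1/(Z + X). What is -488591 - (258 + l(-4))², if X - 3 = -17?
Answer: -179860933/324 ≈ -5.5513e+5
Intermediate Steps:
X = -14 (X = 3 - 17 = -14)
l(Z) = 1/(-14 + Z) (l(Z) = 1/(Z - 14) = 1/(-14 + Z))
-488591 - (258 + l(-4))² = -488591 - (258 + 1/(-14 - 4))² = -488591 - (258 + 1/(-18))² = -488591 - (258 - 1/18)² = -488591 - (4643/18)² = -488591 - 1*21557449/324 = -488591 - 21557449/324 = -179860933/324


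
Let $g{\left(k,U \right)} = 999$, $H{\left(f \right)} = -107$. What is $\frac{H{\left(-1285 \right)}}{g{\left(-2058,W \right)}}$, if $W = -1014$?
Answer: $- \frac{107}{999} \approx -0.10711$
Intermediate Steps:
$\frac{H{\left(-1285 \right)}}{g{\left(-2058,W \right)}} = - \frac{107}{999}$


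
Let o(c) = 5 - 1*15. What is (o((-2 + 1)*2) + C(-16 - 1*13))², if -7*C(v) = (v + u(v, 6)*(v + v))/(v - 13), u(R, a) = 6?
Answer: 11002489/86436 ≈ 127.29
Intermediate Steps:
o(c) = -10 (o(c) = 5 - 15 = -10)
C(v) = -13*v/(7*(-13 + v)) (C(v) = -(v + 6*(v + v))/(7*(v - 13)) = -(v + 6*(2*v))/(7*(-13 + v)) = -(v + 12*v)/(7*(-13 + v)) = -13*v/(7*(-13 + v)))
(o((-2 + 1)*2) + C(-16 - 1*13))² = (-10 - 13*(-16 - 1*13)/(-91 + 7*(-16 - 1*13)))² = (-10 - 13*(-16 - 13)/(-91 + 7*(-16 - 13)))² = (-10 - 13*(-29)/(-91 + 7*(-29)))² = (-10 - 13*(-29)/(-91 - 203))² = (-10 - 13*(-29)/(-294))² = (-10 - 13*(-29)*(-1/294))² = (-10 - 377/294)² = (-3317/294)² = 11002489/86436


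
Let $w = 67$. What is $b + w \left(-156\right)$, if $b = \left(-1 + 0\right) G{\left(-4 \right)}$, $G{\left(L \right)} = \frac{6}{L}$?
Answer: $- \frac{20901}{2} \approx -10451.0$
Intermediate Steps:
$b = \frac{3}{2}$ ($b = \left(-1 + 0\right) \frac{6}{-4} = - \frac{6 \left(-1\right)}{4} = \left(-1\right) \left(- \frac{3}{2}\right) = \frac{3}{2} \approx 1.5$)
$b + w \left(-156\right) = \frac{3}{2} + 67 \left(-156\right) = \frac{3}{2} - 10452 = - \frac{20901}{2}$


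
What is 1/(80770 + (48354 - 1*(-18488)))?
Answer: 1/147612 ≈ 6.7745e-6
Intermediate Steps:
1/(80770 + (48354 - 1*(-18488))) = 1/(80770 + (48354 + 18488)) = 1/(80770 + 66842) = 1/147612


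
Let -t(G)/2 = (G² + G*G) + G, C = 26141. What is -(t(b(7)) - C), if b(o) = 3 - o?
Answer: 26197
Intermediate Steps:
t(G) = -4*G² - 2*G (t(G) = -2*((G² + G*G) + G) = -2*((G² + G²) + G) = -2*(2*G² + G) = -2*(G + 2*G²) = -4*G² - 2*G)
-(t(b(7)) - C) = -(-2*(3 - 1*7)*(1 + 2*(3 - 1*7)) - 1*26141) = -(-2*(3 - 7)*(1 + 2*(3 - 7)) - 26141) = -(-2*(-4)*(1 + 2*(-4)) - 26141) = -(-2*(-4)*(1 - 8) - 26141) = -(-2*(-4)*(-7) - 26141) = -(-56 - 26141) = -1*(-26197) = 26197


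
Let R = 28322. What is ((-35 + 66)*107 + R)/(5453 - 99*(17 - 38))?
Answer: 31639/7532 ≈ 4.2006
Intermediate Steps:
((-35 + 66)*107 + R)/(5453 - 99*(17 - 38)) = ((-35 + 66)*107 + 28322)/(5453 - 99*(17 - 38)) = (31*107 + 28322)/(5453 - 99*(-21)) = (3317 + 28322)/(5453 + 2079) = 31639/7532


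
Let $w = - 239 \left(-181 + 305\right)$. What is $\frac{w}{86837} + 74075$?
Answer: $\frac{6432421139}{86837} \approx 74075.0$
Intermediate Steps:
$w = -29636$ ($w = \left(-239\right) 124 = -29636$)
$\frac{w}{86837} + 74075 = - \frac{29636}{86837} + 74075 = \frac{6432421139}{86837}$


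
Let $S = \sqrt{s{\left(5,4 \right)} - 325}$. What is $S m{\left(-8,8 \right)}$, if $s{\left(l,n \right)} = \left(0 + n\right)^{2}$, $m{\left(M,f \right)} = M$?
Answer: $- 8 i \sqrt{309} \approx - 140.63 i$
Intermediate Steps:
$s{\left(l,n \right)} = n^{2}$
$S = i \sqrt{309}$ ($S = \sqrt{4^{2} - 325} = \sqrt{16 - 325} = \sqrt{-309} = i \sqrt{309} \approx 17.578 i$)
$S m{\left(-8,8 \right)} = i \sqrt{309} \left(-8\right) = - 8 i \sqrt{309}$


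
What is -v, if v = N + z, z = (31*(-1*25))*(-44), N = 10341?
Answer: -44441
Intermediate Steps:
z = 34100 (z = (31*(-25))*(-44) = -775*(-44) = 34100)
v = 44441 (v = 10341 + 34100 = 44441)
-v = -1*44441 = -44441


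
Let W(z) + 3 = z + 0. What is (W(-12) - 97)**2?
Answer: 12544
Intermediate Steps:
W(z) = -3 + z (W(z) = -3 + (z + 0) = -3 + z)
(W(-12) - 97)**2 = ((-3 - 12) - 97)**2 = (-15 - 97)**2 = (-112)**2 = 12544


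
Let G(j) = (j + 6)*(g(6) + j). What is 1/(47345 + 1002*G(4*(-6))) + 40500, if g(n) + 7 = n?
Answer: 20178922501/498245 ≈ 40500.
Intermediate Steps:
g(n) = -7 + n
G(j) = (-1 + j)*(6 + j) (G(j) = (j + 6)*((-7 + 6) + j) = (6 + j)*(-1 + j) = (-1 + j)*(6 + j))
1/(47345 + 1002*G(4*(-6))) + 40500 = 1/(47345 + 1002*(-6 + (4*(-6))**2 + 5*(4*(-6)))) + 40500 = 1/(47345 + 1002*(-6 + (-24)**2 + 5*(-24))) + 40500 = 1/(47345 + 1002*(-6 + 576 - 120)) + 40500 = 1/(47345 + 1002*450) + 40500 = 1/(47345 + 450900) + 40500 = 1/498245 + 40500 = 20178922501/498245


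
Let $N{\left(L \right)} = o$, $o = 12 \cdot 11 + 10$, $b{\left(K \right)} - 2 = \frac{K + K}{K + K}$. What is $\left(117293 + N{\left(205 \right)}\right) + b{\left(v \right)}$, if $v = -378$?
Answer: $117438$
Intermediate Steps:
$b{\left(K \right)} = 3$ ($b{\left(K \right)} = 2 + \frac{K + K}{K + K} = 2 + \frac{2 K}{2 K} = 2 + 2 K \frac{1}{2 K} = 2 + 1 = 3$)
$o = 142$ ($o = 132 + 10 = 142$)
$N{\left(L \right)} = 142$
$\left(117293 + N{\left(205 \right)}\right) + b{\left(v \right)} = \left(117293 + 142\right) + 3 = 117435 + 3 = 117438$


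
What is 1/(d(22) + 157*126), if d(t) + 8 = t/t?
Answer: 1/19775 ≈ 5.0569e-5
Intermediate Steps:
d(t) = -7 (d(t) = -8 + t/t = -8 + 1 = -7)
1/(d(22) + 157*126) = 1/(-7 + 157*126) = 1/(-7 + 19782) = 1/19775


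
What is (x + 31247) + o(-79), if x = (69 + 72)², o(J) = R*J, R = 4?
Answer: 50812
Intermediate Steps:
o(J) = 4*J
x = 19881 (x = 141² = 19881)
(x + 31247) + o(-79) = (19881 + 31247) + 4*(-79) = 51128 - 316 = 50812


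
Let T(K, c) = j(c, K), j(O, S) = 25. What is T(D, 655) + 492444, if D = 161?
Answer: 492469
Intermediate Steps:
T(K, c) = 25
T(D, 655) + 492444 = 25 + 492444 = 492469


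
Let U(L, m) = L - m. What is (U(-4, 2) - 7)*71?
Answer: -923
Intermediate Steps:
(U(-4, 2) - 7)*71 = ((-4 - 1*2) - 7)*71 = ((-4 - 2) - 7)*71 = (-6 - 7)*71 = -13*71 = -923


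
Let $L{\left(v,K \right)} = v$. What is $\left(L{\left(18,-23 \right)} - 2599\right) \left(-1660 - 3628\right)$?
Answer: $13648328$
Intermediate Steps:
$\left(L{\left(18,-23 \right)} - 2599\right) \left(-1660 - 3628\right) = \left(18 - 2599\right) \left(-1660 - 3628\right) = \left(-2581\right) \left(-5288\right) = 13648328$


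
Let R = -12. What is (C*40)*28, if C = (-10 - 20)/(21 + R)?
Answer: -11200/3 ≈ -3733.3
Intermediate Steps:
C = -10/3 (C = (-10 - 20)/(21 - 12) = -30/9 = -30*⅑ = -10/3 ≈ -3.3333)
(C*40)*28 = -10/3*40*28 = -400/3*28 = -11200/3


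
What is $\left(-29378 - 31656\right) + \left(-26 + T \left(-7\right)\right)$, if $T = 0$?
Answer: $-61060$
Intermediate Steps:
$\left(-29378 - 31656\right) + \left(-26 + T \left(-7\right)\right) = \left(-29378 - 31656\right) + \left(-26 + 0 \left(-7\right)\right) = -61034 + \left(-26 + 0\right) = -61034 - 26 = -61060$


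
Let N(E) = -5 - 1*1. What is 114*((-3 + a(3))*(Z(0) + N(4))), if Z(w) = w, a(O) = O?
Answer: 0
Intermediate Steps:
N(E) = -6 (N(E) = -5 - 1 = -6)
114*((-3 + a(3))*(Z(0) + N(4))) = 114*((-3 + 3)*(0 - 6)) = 114*(0*(-6)) = 114*0 = 0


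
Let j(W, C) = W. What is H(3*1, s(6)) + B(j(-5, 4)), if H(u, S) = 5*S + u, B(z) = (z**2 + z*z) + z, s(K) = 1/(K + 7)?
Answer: 629/13 ≈ 48.385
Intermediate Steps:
s(K) = 1/(7 + K)
B(z) = z + 2*z**2 (B(z) = (z**2 + z**2) + z = 2*z**2 + z = z + 2*z**2)
H(u, S) = u + 5*S
H(3*1, s(6)) + B(j(-5, 4)) = (3*1 + 5/(7 + 6)) - 5*(1 + 2*(-5)) = (3 + 5/13) - 5*(1 - 10) = (3 + 5*(1/13)) - 5*(-9) = (3 + 5/13) + 45 = 44/13 + 45 = 629/13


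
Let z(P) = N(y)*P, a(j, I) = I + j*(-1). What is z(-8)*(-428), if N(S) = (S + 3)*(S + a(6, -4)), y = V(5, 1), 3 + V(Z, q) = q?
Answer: -41088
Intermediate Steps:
V(Z, q) = -3 + q
y = -2 (y = -3 + 1 = -2)
a(j, I) = I - j
N(S) = (-10 + S)*(3 + S) (N(S) = (S + 3)*(S + (-4 - 1*6)) = (3 + S)*(S + (-4 - 6)) = (3 + S)*(S - 10) = (3 + S)*(-10 + S) = (-10 + S)*(3 + S))
z(P) = -12*P (z(P) = (-30 + (-2)² - 7*(-2))*P = (-30 + 4 + 14)*P = -12*P)
z(-8)*(-428) = -12*(-8)*(-428) = 96*(-428) = -41088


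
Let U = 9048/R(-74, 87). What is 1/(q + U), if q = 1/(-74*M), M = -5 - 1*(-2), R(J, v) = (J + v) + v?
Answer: 5550/502189 ≈ 0.011052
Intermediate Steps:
R(J, v) = J + 2*v
M = -3 (M = -5 + 2 = -3)
q = 1/222 (q = 1/(-74*(-3)) = 1/222 ≈ 0.0045045)
U = 2262/25 (U = 9048/(-74 + 2*87) = 9048/(-74 + 174) = 9048/100 = 9048*(1/100) = 2262/25 ≈ 90.480)
1/(q + U) = 1/(1/222 + 2262/25) = 1/(502189/5550) = 5550/502189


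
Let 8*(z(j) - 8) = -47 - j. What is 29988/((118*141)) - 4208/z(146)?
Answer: 93995014/357717 ≈ 262.76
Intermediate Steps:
z(j) = 17/8 - j/8 (z(j) = 8 + (-47 - j)/8 = 8 + (-47/8 - j/8) = 17/8 - j/8)
29988/((118*141)) - 4208/z(146) = 29988/((118*141)) - 4208/(17/8 - ⅛*146) = 29988/16638 - 4208/(17/8 - 73/4) = 29988*(1/16638) - 4208/(-129/8) = 4998/2773 - 4208*(-8/129) = 4998/2773 + 33664/129 = 93995014/357717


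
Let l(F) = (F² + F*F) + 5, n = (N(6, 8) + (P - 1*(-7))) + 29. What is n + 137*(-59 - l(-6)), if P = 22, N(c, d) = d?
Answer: -18566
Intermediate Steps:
n = 66 (n = (8 + (22 - 1*(-7))) + 29 = (8 + (22 + 7)) + 29 = (8 + 29) + 29 = 37 + 29 = 66)
l(F) = 5 + 2*F² (l(F) = (F² + F²) + 5 = 2*F² + 5 = 5 + 2*F²)
n + 137*(-59 - l(-6)) = 66 + 137*(-59 - (5 + 2*(-6)²)) = 66 + 137*(-59 - (5 + 2*36)) = 66 + 137*(-59 - (5 + 72)) = 66 + 137*(-59 - 1*77) = 66 + 137*(-59 - 77) = 66 + 137*(-136) = 66 - 18632 = -18566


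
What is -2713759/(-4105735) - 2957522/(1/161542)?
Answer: -1961572454234215381/4105735 ≈ -4.7776e+11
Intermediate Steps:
-2713759/(-4105735) - 2957522/(1/161542) = -2713759*(-1/4105735) - 2957522/1/161542 = 2713759/4105735 - 2957522*161542 = 2713759/4105735 - 477764018924 = -1961572454234215381/4105735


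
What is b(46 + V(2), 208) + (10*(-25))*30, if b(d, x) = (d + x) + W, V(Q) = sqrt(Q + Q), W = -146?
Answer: -7390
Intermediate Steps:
V(Q) = sqrt(2)*sqrt(Q) (V(Q) = sqrt(2*Q) = sqrt(2)*sqrt(Q))
b(d, x) = -146 + d + x (b(d, x) = (d + x) - 146 = -146 + d + x)
b(46 + V(2), 208) + (10*(-25))*30 = (-146 + (46 + sqrt(2)*sqrt(2)) + 208) + (10*(-25))*30 = (-146 + (46 + 2) + 208) - 250*30 = (-146 + 48 + 208) - 7500 = 110 - 7500 = -7390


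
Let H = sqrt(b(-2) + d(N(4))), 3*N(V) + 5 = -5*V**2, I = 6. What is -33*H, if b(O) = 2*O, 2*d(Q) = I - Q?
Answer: -11*sqrt(474)/2 ≈ -119.74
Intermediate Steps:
N(V) = -5/3 - 5*V**2/3 (N(V) = -5/3 + (-5*V**2)/3 = -5/3 - 5*V**2/3)
d(Q) = 3 - Q/2 (d(Q) = (6 - Q)/2 = 3 - Q/2)
H = sqrt(474)/6 (H = sqrt(2*(-2) + (3 - (-5/3 - 5/3*4**2)/2)) = sqrt(-4 + (3 - (-5/3 - 5/3*16)/2)) = sqrt(-4 + (3 - (-5/3 - 80/3)/2)) = sqrt(-4 + (3 - 1/2*(-85/3))) = sqrt(-4 + (3 + 85/6)) = sqrt(-4 + 103/6) = sqrt(79/6) = sqrt(474)/6 ≈ 3.6286)
-33*H = -11*sqrt(474)/2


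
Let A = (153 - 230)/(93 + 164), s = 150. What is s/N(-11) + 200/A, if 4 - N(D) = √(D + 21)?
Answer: -43700/77 + 25*√10 ≈ -488.48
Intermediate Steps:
N(D) = 4 - √(21 + D) (N(D) = 4 - √(D + 21) = 4 - √(21 + D))
A = -77/257 ≈ -0.29961
s/N(-11) + 200/A = 150/(4 - √(21 - 11)) + 200/(-77/257) = 150/(4 - √10) + 200*(-257/77) = 150/(4 - √10) - 51400/77 = -51400/77 + 150/(4 - √10)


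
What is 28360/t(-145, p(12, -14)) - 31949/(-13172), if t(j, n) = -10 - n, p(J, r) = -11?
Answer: 373589869/13172 ≈ 28362.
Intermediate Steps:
28360/t(-145, p(12, -14)) - 31949/(-13172) = 28360/(-10 - 1*(-11)) - 31949/(-13172) = 28360/(-10 + 11) - 31949*(-1/13172) = 28360/1 + 31949/13172 = 28360*1 + 31949/13172 = 28360 + 31949/13172 = 373589869/13172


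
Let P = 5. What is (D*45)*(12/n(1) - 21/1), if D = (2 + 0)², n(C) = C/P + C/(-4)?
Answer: -46980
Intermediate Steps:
n(C) = -C/20 (n(C) = C/5 + C/(-4) = C*(⅕) + C*(-¼) = C/5 - C/4 = -C/20)
D = 4 (D = 2² = 4)
(D*45)*(12/n(1) - 21/1) = (4*45)*(12/((-1/20*1)) - 21/1) = 180*(12/(-1/20) - 21*1) = 180*(12*(-20) - 21) = 180*(-240 - 21) = 180*(-261) = -46980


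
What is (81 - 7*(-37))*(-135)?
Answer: -45900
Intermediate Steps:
(81 - 7*(-37))*(-135) = (81 + 259)*(-135) = 340*(-135) = -45900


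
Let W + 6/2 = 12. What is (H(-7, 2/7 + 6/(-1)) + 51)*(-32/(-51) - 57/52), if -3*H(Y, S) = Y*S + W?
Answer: -2486/153 ≈ -16.248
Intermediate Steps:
W = 9 (W = -3 + 12 = 9)
H(Y, S) = -3 - S*Y/3 (H(Y, S) = -(Y*S + 9)/3 = -(S*Y + 9)/3 = -(9 + S*Y)/3 = -3 - S*Y/3)
(H(-7, 2/7 + 6/(-1)) + 51)*(-32/(-51) - 57/52) = ((-3 - ⅓*(2/7 + 6/(-1))*(-7)) + 51)*(-32/(-51) - 57/52) = ((-3 - ⅓*(2*(⅐) + 6*(-1))*(-7)) + 51)*(-32*(-1/51) - 57*1/52) = ((-3 - ⅓*(2/7 - 6)*(-7)) + 51)*(32/51 - 57/52) = ((-3 - ⅓*(-40/7)*(-7)) + 51)*(-1243/2652) = ((-3 - 40/3) + 51)*(-1243/2652) = (-49/3 + 51)*(-1243/2652) = (104/3)*(-1243/2652) = -2486/153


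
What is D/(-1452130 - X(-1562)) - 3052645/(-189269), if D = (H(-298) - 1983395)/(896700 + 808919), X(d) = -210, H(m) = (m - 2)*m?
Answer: 1511927725584763851/93741995916354224 ≈ 16.129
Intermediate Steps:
H(m) = m*(-2 + m) (H(m) = (-2 + m)*m = m*(-2 + m))
D = -1893995/1705619 (D = (-298*(-2 - 298) - 1983395)/(896700 + 808919) = (-298*(-300) - 1983395)/1705619 = (89400 - 1983395)*(1/1705619) = -1893995*1/1705619 = -1893995/1705619 ≈ -1.1104)
D/(-1452130 - X(-1562)) - 3052645/(-189269) = -1893995/(1705619*(-1452130 - 1*(-210))) - 3052645/(-189269) = -1893995/(1705619*(-1452130 + 210)) - 3052645*(-1/189269) = -1893995/1705619/(-1451920) + 3052645/189269 = -1893995/1705619*(-1/1451920) + 3052645/189269 = 378799/495284467696 + 3052645/189269 = 1511927725584763851/93741995916354224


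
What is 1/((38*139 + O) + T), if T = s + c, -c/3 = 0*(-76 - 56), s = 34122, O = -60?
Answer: 1/39344 ≈ 2.5417e-5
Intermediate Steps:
c = 0 (c = -0*(-76 - 56) = -0*(-132) = -3*0 = 0)
T = 34122 (T = 34122 + 0 = 34122)
1/((38*139 + O) + T) = 1/((38*139 - 60) + 34122) = 1/((5282 - 60) + 34122) = 1/(5222 + 34122) = 1/39344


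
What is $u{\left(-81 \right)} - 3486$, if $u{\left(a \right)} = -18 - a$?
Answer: $-3423$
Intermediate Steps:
$u{\left(-81 \right)} - 3486 = \left(-18 - -81\right) - 3486 = \left(-18 + 81\right) - 3486 = 63 - 3486 = -3423$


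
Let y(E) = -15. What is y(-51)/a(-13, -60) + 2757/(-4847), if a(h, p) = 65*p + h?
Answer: -10715436/18966311 ≈ -0.56497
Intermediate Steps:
a(h, p) = h + 65*p
y(-51)/a(-13, -60) + 2757/(-4847) = -15/(-13 + 65*(-60)) + 2757/(-4847) = -15/(-13 - 3900) + 2757*(-1/4847) = -15/(-3913) - 2757/4847 = -15*(-1/3913) - 2757/4847 = 15/3913 - 2757/4847 = -10715436/18966311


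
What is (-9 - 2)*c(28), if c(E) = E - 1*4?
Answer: -264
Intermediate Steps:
c(E) = -4 + E (c(E) = E - 4 = -4 + E)
(-9 - 2)*c(28) = (-9 - 2)*(-4 + 28) = -11*24 = -264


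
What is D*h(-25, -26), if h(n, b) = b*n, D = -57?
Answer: -37050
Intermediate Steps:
D*h(-25, -26) = -(-1482)*(-25) = -57*650 = -37050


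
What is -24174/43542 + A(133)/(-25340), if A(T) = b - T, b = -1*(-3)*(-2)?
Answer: -33695379/61297460 ≈ -0.54970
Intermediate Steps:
b = -6 (b = 3*(-2) = -6)
A(T) = -6 - T
-24174/43542 + A(133)/(-25340) = -24174/43542 + (-6 - 1*133)/(-25340) = -24174*1/43542 + (-6 - 133)*(-1/25340) = -1343/2419 - 139*(-1/25340) = -1343/2419 + 139/25340 = -33695379/61297460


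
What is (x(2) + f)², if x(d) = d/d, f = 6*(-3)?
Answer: 289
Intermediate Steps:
f = -18
x(d) = 1
(x(2) + f)² = (1 - 18)² = (-17)² = 289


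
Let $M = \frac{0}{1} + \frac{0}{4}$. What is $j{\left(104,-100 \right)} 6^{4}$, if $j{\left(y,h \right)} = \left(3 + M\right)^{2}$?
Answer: $11664$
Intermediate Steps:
$M = 0$ ($M = 0 \cdot 1 + 0 \cdot \frac{1}{4} = 0 + 0 = 0$)
$j{\left(y,h \right)} = 9$ ($j{\left(y,h \right)} = \left(3 + 0\right)^{2} = 3^{2} = 9$)
$j{\left(104,-100 \right)} 6^{4} = 9 \cdot 6^{4} = 9 \cdot 1296 = 11664$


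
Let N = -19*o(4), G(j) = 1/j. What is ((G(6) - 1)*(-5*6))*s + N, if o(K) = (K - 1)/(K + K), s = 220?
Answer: 43943/8 ≈ 5492.9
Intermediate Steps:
o(K) = (-1 + K)/(2*K) (o(K) = (-1 + K)/((2*K)) = (-1 + K)*(1/(2*K)) = (-1 + K)/(2*K))
N = -57/8 (N = -19*(-1 + 4)/(2*4) = -19*3/(2*4) = -19*3/8 = -57/8 ≈ -7.1250)
((G(6) - 1)*(-5*6))*s + N = ((1/6 - 1)*(-5*6))*220 - 57/8 = ((1/6 - 1)*(-30))*220 - 57/8 = -5/6*(-30)*220 - 57/8 = 25*220 - 57/8 = 5500 - 57/8 = 43943/8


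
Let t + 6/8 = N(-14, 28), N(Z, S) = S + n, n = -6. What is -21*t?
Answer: -1785/4 ≈ -446.25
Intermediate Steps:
N(Z, S) = -6 + S (N(Z, S) = S - 6 = -6 + S)
t = 85/4 (t = -3/4 + (-6 + 28) = -3/4 + 22 = 85/4 ≈ 21.250)
-21*t = -21*85/4 = -1785/4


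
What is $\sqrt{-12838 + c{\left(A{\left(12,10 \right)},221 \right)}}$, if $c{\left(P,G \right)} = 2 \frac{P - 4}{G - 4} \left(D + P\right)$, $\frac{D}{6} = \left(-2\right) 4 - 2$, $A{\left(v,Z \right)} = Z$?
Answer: $\frac{i \sqrt{604658782}}{217} \approx 113.32 i$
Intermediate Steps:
$D = -60$ ($D = 6 \left(\left(-2\right) 4 - 2\right) = 6 \left(-8 - 2\right) = 6 \left(-10\right) = -60$)
$c{\left(P,G \right)} = \frac{2 \left(-60 + P\right) \left(-4 + P\right)}{-4 + G}$ ($c{\left(P,G \right)} = 2 \frac{P - 4}{G - 4} \left(-60 + P\right) = 2 \frac{-4 + P}{-4 + G} \left(-60 + P\right) = 2 \frac{\left(-60 + P\right) \left(-4 + P\right)}{-4 + G} = \frac{2 \left(-60 + P\right) \left(-4 + P\right)}{-4 + G}$)
$\sqrt{-12838 + c{\left(A{\left(12,10 \right)},221 \right)}} = \sqrt{-12838 + \frac{2 \left(240 + 10^{2} - 640\right)}{-4 + 221}} = \sqrt{-12838 + \frac{2 \left(240 + 100 - 640\right)}{217}} = \sqrt{-12838 + 2 \cdot \frac{1}{217} \left(-300\right)} = \sqrt{-12838 - \frac{600}{217}} = \sqrt{- \frac{2786446}{217}} = \frac{i \sqrt{604658782}}{217}$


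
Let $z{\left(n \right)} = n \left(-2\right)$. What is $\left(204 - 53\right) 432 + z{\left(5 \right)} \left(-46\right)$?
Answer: $65692$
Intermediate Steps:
$z{\left(n \right)} = - 2 n$
$\left(204 - 53\right) 432 + z{\left(5 \right)} \left(-46\right) = \left(204 - 53\right) 432 + \left(-2\right) 5 \left(-46\right) = \left(204 - 53\right) 432 - -460 = 151 \cdot 432 + 460 = 65232 + 460 = 65692$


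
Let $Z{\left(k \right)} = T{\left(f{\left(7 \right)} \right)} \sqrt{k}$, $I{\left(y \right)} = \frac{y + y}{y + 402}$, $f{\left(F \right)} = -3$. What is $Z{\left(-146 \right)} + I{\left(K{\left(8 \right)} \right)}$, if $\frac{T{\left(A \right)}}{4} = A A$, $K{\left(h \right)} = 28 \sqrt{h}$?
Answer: $- \frac{3136}{38833} + \frac{11256 \sqrt{2}}{38833} + 36 i \sqrt{146} \approx 0.32916 + 434.99 i$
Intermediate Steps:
$T{\left(A \right)} = 4 A^{2}$ ($T{\left(A \right)} = 4 A A = 4 A^{2}$)
$I{\left(y \right)} = \frac{2 y}{402 + y}$
$Z{\left(k \right)} = 36 \sqrt{k}$ ($Z{\left(k \right)} = 4 \left(-3\right)^{2} \sqrt{k} = 4 \cdot 9 \sqrt{k} = 36 \sqrt{k}$)
$Z{\left(-146 \right)} + I{\left(K{\left(8 \right)} \right)} = 36 \sqrt{-146} + \frac{2 \cdot 28 \sqrt{8}}{402 + 28 \sqrt{8}} = 36 i \sqrt{146} + \frac{2 \cdot 28 \cdot 2 \sqrt{2}}{402 + 28 \cdot 2 \sqrt{2}} = 36 i \sqrt{146} + \frac{2 \cdot 56 \sqrt{2}}{402 + 56 \sqrt{2}} = 36 i \sqrt{146} + \frac{112 \sqrt{2}}{402 + 56 \sqrt{2}}$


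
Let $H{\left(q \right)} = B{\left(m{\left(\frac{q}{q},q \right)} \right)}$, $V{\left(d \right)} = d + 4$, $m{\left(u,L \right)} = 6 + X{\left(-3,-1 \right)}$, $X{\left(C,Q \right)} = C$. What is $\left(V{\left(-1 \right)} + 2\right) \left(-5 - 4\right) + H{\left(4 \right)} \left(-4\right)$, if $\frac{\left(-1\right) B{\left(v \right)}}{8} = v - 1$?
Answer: $19$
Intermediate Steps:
$m{\left(u,L \right)} = 3$ ($m{\left(u,L \right)} = 6 - 3 = 3$)
$V{\left(d \right)} = 4 + d$
$B{\left(v \right)} = 8 - 8 v$ ($B{\left(v \right)} = - 8 \left(v - 1\right) = - 8 \left(-1 + v\right) = 8 - 8 v$)
$H{\left(q \right)} = -16$ ($H{\left(q \right)} = 8 - 24 = -16$)
$\left(V{\left(-1 \right)} + 2\right) \left(-5 - 4\right) + H{\left(4 \right)} \left(-4\right) = \left(\left(4 - 1\right) + 2\right) \left(-5 - 4\right) - -64 = \left(3 + 2\right) \left(-9\right) + 64 = 5 \left(-9\right) + 64 = -45 + 64 = 19$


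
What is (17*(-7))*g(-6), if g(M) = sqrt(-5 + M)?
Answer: -119*I*sqrt(11) ≈ -394.68*I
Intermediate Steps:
(17*(-7))*g(-6) = (17*(-7))*sqrt(-5 - 6) = -119*I*sqrt(11)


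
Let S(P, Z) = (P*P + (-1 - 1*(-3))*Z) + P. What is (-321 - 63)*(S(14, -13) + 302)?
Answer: -186624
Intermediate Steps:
S(P, Z) = P + P² + 2*Z (S(P, Z) = (P² + (-1 + 3)*Z) + P = (P² + 2*Z) + P = P + P² + 2*Z)
(-321 - 63)*(S(14, -13) + 302) = (-321 - 63)*((14 + 14² + 2*(-13)) + 302) = -384*((14 + 196 - 26) + 302) = -384*(184 + 302) = -384*486 = -186624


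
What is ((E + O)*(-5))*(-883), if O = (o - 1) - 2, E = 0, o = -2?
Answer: -22075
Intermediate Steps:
O = -5 (O = (-2 - 1) - 2 = -3 - 2 = -5)
((E + O)*(-5))*(-883) = ((0 - 5)*(-5))*(-883) = -5*(-5)*(-883) = 25*(-883) = -22075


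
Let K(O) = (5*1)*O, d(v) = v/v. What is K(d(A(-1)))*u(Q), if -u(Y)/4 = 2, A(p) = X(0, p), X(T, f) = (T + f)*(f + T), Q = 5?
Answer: -40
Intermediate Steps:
X(T, f) = (T + f)² (X(T, f) = (T + f)*(T + f) = (T + f)²)
A(p) = p² (A(p) = (0 + p)² = p²)
u(Y) = -8 (u(Y) = -4*2 = -8)
d(v) = 1
K(O) = 5*O
K(d(A(-1)))*u(Q) = (5*1)*(-8) = 5*(-8) = -40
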